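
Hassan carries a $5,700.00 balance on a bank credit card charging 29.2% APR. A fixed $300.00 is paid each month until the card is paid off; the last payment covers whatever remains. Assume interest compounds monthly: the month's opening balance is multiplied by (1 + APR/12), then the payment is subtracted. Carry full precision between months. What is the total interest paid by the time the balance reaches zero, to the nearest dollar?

$2,043

Monthly rate r = 29.2%/12 = 2.43333% = 0.0243333.
Payoff takes n = ⌈−ln(1 − rB₀/P)/ln(1+r)⌉ = ⌈25.810⌉ = 26 payments; the last is $243.46.
Total paid = 25·$300.00 + $243.46 = $7,743.46.
Total interest = total paid − principal = $7,743.46 − $5,700.00 = $2,043.46.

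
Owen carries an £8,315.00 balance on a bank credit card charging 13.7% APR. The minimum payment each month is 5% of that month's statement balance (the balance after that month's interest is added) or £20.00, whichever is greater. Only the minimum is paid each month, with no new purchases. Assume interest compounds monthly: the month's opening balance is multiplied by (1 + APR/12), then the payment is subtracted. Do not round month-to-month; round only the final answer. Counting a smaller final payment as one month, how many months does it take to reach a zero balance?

99 months

Monthly rate r = 13.7%/12 = 1.14167% = 0.0114167.
While 5% of the post-interest balance exceeds £20.00, each month B ← (B·(1+r))·(1 − 0.05), i.e. B shrinks by the factor (1+r)·0.95 = 0.96085.
This holds for months 1–77. Entering month 78 the balance is £383.88; 5% of the post-interest balance is now below £20.00, so the flat £20.00 minimum applies from here.
From month 78 a fixed £20.00 at rate r clears £383.88 in 22 more payments. Total: 77 + 22 = 99 months.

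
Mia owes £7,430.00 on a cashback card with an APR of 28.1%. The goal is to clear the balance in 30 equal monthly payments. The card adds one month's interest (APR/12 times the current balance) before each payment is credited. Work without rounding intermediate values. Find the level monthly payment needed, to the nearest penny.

Monthly rate r = 28.1%/12 = 2.34167% = 0.0234167.
Level-payment amortization: P = B₀·r / (1 − (1+r)^(−n)) = 7430.00·0.0234167 / (1 − 1.02342^(−30)).
Denominator 1 − (1+r)^(−30) = 0.500626559.
P = 173.986 / 0.500626559 ≈ 347.54.

£347.54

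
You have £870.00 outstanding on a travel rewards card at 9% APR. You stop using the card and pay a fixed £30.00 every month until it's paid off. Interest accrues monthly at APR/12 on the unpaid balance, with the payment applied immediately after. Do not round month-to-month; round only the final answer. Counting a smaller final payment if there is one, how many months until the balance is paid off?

Monthly rate r = 9%/12 = 0.75% = 0.0075.
Recurrence: B ← B·(1+r) − £30.00.
Month 1: interest £6.52; balance after payment £846.52.
Month 2: interest £6.35; balance after payment £822.87.
Closed form: n = −ln(1 − rB₀/P)/ln(1+r) = −ln(0.7825)/ln(1.0075) ≈ 32.824, so the balance reaches zero during payment 33.

33 months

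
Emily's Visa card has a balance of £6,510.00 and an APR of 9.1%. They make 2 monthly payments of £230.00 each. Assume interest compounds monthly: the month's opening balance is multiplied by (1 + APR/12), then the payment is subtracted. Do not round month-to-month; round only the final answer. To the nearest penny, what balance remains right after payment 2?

£6,147.37

Monthly rate r = 9.1%/12 = 0.758333% = 0.00758333.
Each month: B ← B·(1+r) − £230.00.
Month 1: interest £49.37; balance after payment £6,329.37.
Month 2: interest £48.00; balance after payment £6,147.37.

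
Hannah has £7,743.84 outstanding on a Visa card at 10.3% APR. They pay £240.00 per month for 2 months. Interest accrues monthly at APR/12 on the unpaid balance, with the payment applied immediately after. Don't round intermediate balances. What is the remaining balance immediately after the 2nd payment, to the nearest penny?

£7,395.29

Monthly rate r = 10.3%/12 = 0.858333% = 0.00858333.
Each month: B ← B·(1+r) − £240.00.
Month 1: interest £66.47; balance after payment £7,570.31.
Month 2: interest £64.98; balance after payment £7,395.29.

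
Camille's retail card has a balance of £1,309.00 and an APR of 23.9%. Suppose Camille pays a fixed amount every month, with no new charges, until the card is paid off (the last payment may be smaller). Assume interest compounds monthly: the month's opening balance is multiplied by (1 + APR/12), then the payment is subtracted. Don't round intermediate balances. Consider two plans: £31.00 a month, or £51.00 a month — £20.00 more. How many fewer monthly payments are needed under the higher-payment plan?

Monthly rate r = 23.9%/12 = 1.99167% = 0.0199167.
At £31.00/mo: n = ⌈−ln(1 − rB₀/P)/ln(1+r)⌉ = 94 payments (last £7.58); total interest = total paid − £1,309.00 = £1,581.58.
At £51.00/mo: 37 payments (last £15.20); total interest £542.20.
Payments saved = 94 − 37 = 57.

57 fewer payments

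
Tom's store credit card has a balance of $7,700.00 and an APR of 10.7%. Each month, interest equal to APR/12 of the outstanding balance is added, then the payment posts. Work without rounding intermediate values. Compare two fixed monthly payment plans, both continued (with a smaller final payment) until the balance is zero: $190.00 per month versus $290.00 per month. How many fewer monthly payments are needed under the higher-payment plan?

20 fewer payments

Monthly rate r = 10.7%/12 = 0.891667% = 0.00891667.
At $190.00/mo: n = ⌈−ln(1 − rB₀/P)/ln(1+r)⌉ = 51 payments (last $97.73); total interest = total paid − $7,700.00 = $1,897.73.
At $290.00/mo: 31 payments (last $126.38); total interest $1,126.38.
Payments saved = 51 − 31 = 20.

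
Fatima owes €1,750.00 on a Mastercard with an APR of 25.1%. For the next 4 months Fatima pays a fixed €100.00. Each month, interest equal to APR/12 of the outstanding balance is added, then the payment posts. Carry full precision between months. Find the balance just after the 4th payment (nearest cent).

Monthly rate r = 25.1%/12 = 2.09167% = 0.0209167.
Each month: B ← B·(1+r) − €100.00.
Month 1: interest €36.60; balance after payment €1,686.60.
Month 2: interest €35.28; balance after payment €1,621.88.
Month 3: interest €33.92; balance after payment €1,555.81.
Month 4: interest €32.54; balance after payment €1,488.35.

€1,488.35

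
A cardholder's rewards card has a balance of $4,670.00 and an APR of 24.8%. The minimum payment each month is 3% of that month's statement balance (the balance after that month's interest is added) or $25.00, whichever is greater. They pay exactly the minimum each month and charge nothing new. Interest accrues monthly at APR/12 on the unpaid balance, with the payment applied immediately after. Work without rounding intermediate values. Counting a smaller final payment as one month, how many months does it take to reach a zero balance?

Monthly rate r = 24.8%/12 = 2.06667% = 0.0206667.
While 3% of the post-interest balance exceeds $25.00, each month B ← (B·(1+r))·(1 − 0.03), i.e. B shrinks by the factor (1+r)·0.97 = 0.99005.
This holds for months 1–175. Entering month 176 the balance is $811.07; 3% of the post-interest balance is now below $25.00, so the flat $25.00 minimum applies from here.
From month 176 a fixed $25.00 at rate r clears $811.07 in 55 more payments. Total: 175 + 55 = 230 months.

230 months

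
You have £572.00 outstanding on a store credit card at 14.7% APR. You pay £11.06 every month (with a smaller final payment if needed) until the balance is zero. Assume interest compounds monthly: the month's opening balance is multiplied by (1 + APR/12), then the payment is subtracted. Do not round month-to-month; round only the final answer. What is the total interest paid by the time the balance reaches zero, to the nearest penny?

£339.91

Monthly rate r = 14.7%/12 = 1.225% = 0.01225.
Payoff takes n = ⌈−ln(1 − rB₀/P)/ln(1+r)⌉ = ⌈82.450⌉ = 83 payments; the last is £4.99.
Total paid = 82·£11.06 + £4.99 = £911.91.
Total interest = total paid − principal = £911.91 − £572.00 = £339.91.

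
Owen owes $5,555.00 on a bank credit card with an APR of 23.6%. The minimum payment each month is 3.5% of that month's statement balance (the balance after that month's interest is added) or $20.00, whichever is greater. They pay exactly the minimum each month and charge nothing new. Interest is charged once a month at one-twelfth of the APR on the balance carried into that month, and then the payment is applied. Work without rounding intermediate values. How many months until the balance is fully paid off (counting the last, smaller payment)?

184 months

Monthly rate r = 23.6%/12 = 1.96667% = 0.0196667.
While 3.5% of the post-interest balance exceeds $20.00, each month B ← (B·(1+r))·(1 − 0.035), i.e. B shrinks by the factor (1+r)·0.965 = 0.98398.
This holds for months 1–143. Entering month 144 the balance is $551.59; 3.5% of the post-interest balance is now below $20.00, so the flat $20.00 minimum applies from here.
From month 144 a fixed $20.00 at rate r clears $551.59 in 41 more payments. Total: 143 + 41 = 184 months.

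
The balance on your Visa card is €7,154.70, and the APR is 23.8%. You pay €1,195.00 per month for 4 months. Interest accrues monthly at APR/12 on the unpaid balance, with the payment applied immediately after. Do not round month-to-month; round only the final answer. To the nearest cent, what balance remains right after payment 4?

€2,815.32

Monthly rate r = 23.8%/12 = 1.98333% = 0.0198333.
Each month: B ← B·(1+r) − €1,195.00.
Month 1: interest €141.90; balance after payment €6,101.60.
Month 2: interest €121.02; balance after payment €5,027.62.
Month 3: interest €99.71; balance after payment €3,932.33.
Month 4: interest €77.99; balance after payment €2,815.32.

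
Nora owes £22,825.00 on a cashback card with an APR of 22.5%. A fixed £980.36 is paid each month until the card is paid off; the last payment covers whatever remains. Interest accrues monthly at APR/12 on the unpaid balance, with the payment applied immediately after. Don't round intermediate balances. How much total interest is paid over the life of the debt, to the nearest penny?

£7,450.76

Monthly rate r = 22.5%/12 = 1.875% = 0.01875.
Payoff takes n = ⌈−ln(1 − rB₀/P)/ln(1+r)⌉ = ⌈30.881⌉ = 31 payments; the last is £864.96.
Total paid = 30·£980.36 + £864.96 = £30,275.76.
Total interest = total paid − principal = £30,275.76 − £22,825.00 = £7,450.76.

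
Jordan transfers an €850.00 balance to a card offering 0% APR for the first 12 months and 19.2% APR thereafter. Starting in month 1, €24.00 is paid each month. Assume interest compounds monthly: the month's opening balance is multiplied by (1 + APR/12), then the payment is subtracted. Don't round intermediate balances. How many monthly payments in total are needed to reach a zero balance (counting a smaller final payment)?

42 months

Promo months 1–12 at r₀ = 0%/12 = 0; months 13+ at r₁ = 19.2%/12 = 0.016.
After month 12 (no interest yet): B = €850.00 − 12·€24.00 = €562.00.
Then at r₁ with €24.00/mo: n₂ = −ln(1 − r₁·B/P)/ln(1+r₁) ≈ 29.58 → 30 more payments.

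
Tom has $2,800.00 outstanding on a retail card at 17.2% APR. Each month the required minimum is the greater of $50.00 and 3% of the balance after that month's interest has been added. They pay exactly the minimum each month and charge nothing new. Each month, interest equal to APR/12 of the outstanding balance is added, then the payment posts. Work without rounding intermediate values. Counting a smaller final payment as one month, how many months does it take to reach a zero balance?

78 months

Monthly rate r = 17.2%/12 = 1.43333% = 0.0143333.
While 3% of the post-interest balance exceeds $50.00, each month B ← (B·(1+r))·(1 − 0.03), i.e. B shrinks by the factor (1+r)·0.97 = 0.9839.
This holds for months 1–33. Entering month 34 the balance is $1,639.04; 3% of the post-interest balance is now below $50.00, so the flat $50.00 minimum applies from here.
From month 34 a fixed $50.00 at rate r clears $1,639.04 in 45 more payments. Total: 33 + 45 = 78 months.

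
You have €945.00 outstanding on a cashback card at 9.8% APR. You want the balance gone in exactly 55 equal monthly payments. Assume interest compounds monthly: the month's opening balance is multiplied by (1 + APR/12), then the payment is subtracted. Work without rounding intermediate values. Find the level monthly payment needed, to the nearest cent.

€21.40

Monthly rate r = 9.8%/12 = 0.816667% = 0.00816667.
Level-payment amortization: P = B₀·r / (1 − (1+r)^(−n)) = 945.00·0.00816667 / (1 − 1.00817^(−55)).
Denominator 1 − (1+r)^(−55) = 0.360675094.
P = 7.7175 / 0.360675094 ≈ 21.40.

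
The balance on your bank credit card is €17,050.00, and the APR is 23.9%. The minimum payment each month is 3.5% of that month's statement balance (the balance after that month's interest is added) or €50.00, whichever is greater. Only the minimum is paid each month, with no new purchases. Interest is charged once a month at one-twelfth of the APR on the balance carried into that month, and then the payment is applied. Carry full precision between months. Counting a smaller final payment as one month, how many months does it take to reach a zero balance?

Monthly rate r = 23.9%/12 = 1.99167% = 0.0199167.
While 3.5% of the post-interest balance exceeds €50.00, each month B ← (B·(1+r))·(1 − 0.035), i.e. B shrinks by the factor (1+r)·0.965 = 0.98422.
This holds for months 1–158. Entering month 159 the balance is €1,381.21; 3.5% of the post-interest balance is now below €50.00, so the flat €50.00 minimum applies from here.
From month 159 a fixed €50.00 at rate r clears €1,381.21 in 41 more payments. Total: 158 + 41 = 199 months.

199 months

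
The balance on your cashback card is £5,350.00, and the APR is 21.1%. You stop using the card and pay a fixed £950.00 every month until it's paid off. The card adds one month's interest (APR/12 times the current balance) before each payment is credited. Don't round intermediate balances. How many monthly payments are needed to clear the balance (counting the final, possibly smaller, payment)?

Monthly rate r = 21.1%/12 = 1.75833% = 0.0175833.
Recurrence: B ← B·(1+r) − £950.00.
Month 1: interest £94.07; balance after payment £4,494.07.
Month 2: interest £79.02; balance after payment £3,623.09.
Month 3: interest £63.71; balance after payment £2,736.80.
Month 4: interest £48.12; balance after payment £1,834.92.
Month 5: interest £32.26; balance after payment £917.18.
Month 6: interest £16.13; balance after payment £0.00.

6 months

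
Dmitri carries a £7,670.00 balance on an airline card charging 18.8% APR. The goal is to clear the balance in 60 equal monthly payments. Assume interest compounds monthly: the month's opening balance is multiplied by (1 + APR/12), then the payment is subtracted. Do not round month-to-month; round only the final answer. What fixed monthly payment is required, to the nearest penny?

£198.12

Monthly rate r = 18.8%/12 = 1.56667% = 0.0156667.
Level-payment amortization: P = B₀·r / (1 − (1+r)^(−n)) = 7670.00·0.0156667 / (1 − 1.01567^(−60)).
Denominator 1 − (1+r)^(−60) = 0.606515137.
P = 120.163 / 0.606515137 ≈ 198.12.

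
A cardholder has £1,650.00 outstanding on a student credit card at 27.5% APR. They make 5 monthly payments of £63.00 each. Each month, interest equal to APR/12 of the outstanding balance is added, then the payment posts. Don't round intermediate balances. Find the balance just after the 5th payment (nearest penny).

Monthly rate r = 27.5%/12 = 2.29167% = 0.0229167.
Each month: B ← B·(1+r) − £63.00.
Month 1: interest £37.81; balance after payment £1,624.81.
Month 2: interest £37.24; balance after payment £1,599.05.
Month 3: interest £36.64; balance after payment £1,572.69.
Month 4: interest £36.04; balance after payment £1,545.73.
Month 5: interest £35.42; balance after payment £1,518.16.

£1,518.16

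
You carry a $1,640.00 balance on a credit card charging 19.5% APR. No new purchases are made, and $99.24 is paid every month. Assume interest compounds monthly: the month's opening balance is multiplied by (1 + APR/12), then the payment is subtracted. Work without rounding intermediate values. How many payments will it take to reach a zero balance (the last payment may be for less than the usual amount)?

20 payments

Monthly rate r = 19.5%/12 = 1.625% = 0.01625.
Recurrence: B ← B·(1+r) − $99.24.
Month 1: interest $26.65; balance after payment $1,567.41.
Month 2: interest $25.47; balance after payment $1,493.64.
Closed form: n = −ln(1 − rB₀/P)/ln(1+r) = −ln(0.73146)/ln(1.01625) ≈ 19.400, so the balance reaches zero during payment 20.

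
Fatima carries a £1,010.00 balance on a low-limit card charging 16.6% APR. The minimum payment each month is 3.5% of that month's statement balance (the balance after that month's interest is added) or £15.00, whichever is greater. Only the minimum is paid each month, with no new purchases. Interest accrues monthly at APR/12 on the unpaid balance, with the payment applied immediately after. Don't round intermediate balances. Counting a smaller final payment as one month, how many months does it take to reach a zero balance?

76 months

Monthly rate r = 16.6%/12 = 1.38333% = 0.0138333.
While 3.5% of the post-interest balance exceeds £15.00, each month B ← (B·(1+r))·(1 − 0.035), i.e. B shrinks by the factor (1+r)·0.965 = 0.97835.
This holds for months 1–40. Entering month 41 the balance is £420.80; 3.5% of the post-interest balance is now below £15.00, so the flat £15.00 minimum applies from here.
From month 41 a fixed £15.00 at rate r clears £420.80 in 36 more payments. Total: 40 + 36 = 76 months.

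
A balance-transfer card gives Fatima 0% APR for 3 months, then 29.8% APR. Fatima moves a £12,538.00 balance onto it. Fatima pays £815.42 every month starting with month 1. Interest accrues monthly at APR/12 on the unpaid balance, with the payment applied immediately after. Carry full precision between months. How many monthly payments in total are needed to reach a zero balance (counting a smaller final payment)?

Promo months 1–3 at r₀ = 0%/12 = 0; months 4+ at r₁ = 29.8%/12 = 0.0248333.
After month 3 (no interest yet): B = £12,538.00 − 3·£815.42 = £10,091.74.
Then at r₁ with £815.42/mo: n₂ = −ln(1 − r₁·B/P)/ln(1+r₁) ≈ 14.97 → 15 more payments.

18 months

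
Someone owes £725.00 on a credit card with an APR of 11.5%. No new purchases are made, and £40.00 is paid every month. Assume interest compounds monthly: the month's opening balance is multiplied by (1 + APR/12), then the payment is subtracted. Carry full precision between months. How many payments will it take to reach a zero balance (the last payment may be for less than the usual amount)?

21 payments

Monthly rate r = 11.5%/12 = 0.958333% = 0.00958333.
Recurrence: B ← B·(1+r) − £40.00.
Month 1: interest £6.95; balance after payment £691.95.
Month 2: interest £6.63; balance after payment £658.58.
Closed form: n = −ln(1 − rB₀/P)/ln(1+r) = −ln(0.8263)/ln(1.00958) ≈ 20.004, so the balance reaches zero during payment 21.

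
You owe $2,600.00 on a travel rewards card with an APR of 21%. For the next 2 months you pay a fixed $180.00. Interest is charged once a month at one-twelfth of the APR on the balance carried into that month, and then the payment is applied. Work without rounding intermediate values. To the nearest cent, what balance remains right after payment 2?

$2,328.65

Monthly rate r = 21%/12 = 1.75% = 0.0175.
Each month: B ← B·(1+r) − $180.00.
Month 1: interest $45.50; balance after payment $2,465.50.
Month 2: interest $43.15; balance after payment $2,328.65.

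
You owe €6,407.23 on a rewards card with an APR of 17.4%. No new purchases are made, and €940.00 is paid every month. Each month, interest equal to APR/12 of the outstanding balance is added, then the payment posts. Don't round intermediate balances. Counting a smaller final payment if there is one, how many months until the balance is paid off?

Monthly rate r = 17.4%/12 = 1.45% = 0.0145.
Recurrence: B ← B·(1+r) − €940.00.
Month 1: interest €92.90; balance after payment €5,560.13.
Month 2: interest €80.62; balance after payment €4,700.76.
Closed form: n = −ln(1 − rB₀/P)/ln(1+r) = −ln(0.90117)/ln(1.0145) ≈ 7.229, so the balance reaches zero during payment 8.

8 payments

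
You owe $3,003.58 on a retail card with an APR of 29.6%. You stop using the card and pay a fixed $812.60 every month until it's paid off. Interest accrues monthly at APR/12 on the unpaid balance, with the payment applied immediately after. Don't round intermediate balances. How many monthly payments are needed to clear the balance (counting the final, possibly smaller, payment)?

4 months

Monthly rate r = 29.6%/12 = 2.46667% = 0.0246667.
Recurrence: B ← B·(1+r) − $812.60.
Month 1: interest $74.09; balance after payment $2,265.07.
Month 2: interest $55.87; balance after payment $1,508.34.
Month 3: interest $37.21; balance after payment $732.95.
Month 4: interest $18.08; balance after payment $0.00.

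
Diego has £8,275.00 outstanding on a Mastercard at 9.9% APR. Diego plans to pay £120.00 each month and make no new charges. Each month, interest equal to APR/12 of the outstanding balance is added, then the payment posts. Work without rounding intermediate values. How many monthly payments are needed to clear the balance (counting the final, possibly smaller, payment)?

103 payments

Monthly rate r = 9.9%/12 = 0.825% = 0.00825.
Recurrence: B ← B·(1+r) − £120.00.
Month 1: interest £68.27; balance after payment £8,223.27.
Month 2: interest £67.84; balance after payment £8,171.11.
Closed form: n = −ln(1 − rB₀/P)/ln(1+r) = −ln(0.43109)/ln(1.00825) ≈ 102.412, so the balance reaches zero during payment 103.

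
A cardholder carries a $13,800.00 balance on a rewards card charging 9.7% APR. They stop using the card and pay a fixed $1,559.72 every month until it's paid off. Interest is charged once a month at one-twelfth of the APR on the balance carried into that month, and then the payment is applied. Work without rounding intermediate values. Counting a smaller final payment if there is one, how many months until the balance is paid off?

10 months

Monthly rate r = 9.7%/12 = 0.808333% = 0.00808333.
Recurrence: B ← B·(1+r) − $1,559.72.
Month 1: interest $111.55; balance after payment $12,351.83.
Month 2: interest $99.84; balance after payment $10,891.95.
Closed form: n = −ln(1 − rB₀/P)/ln(1+r) = −ln(0.92848)/ln(1.00808) ≈ 9.217, so the balance reaches zero during payment 10.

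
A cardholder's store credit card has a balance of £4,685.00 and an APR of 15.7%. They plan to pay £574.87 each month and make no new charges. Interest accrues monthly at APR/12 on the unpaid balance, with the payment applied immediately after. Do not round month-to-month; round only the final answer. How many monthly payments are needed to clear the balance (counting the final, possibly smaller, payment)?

Monthly rate r = 15.7%/12 = 1.30833% = 0.0130833.
Recurrence: B ← B·(1+r) − £574.87.
Month 1: interest £61.30; balance after payment £4,171.43.
Month 2: interest £54.58; balance after payment £3,651.13.
Closed form: n = −ln(1 − rB₀/P)/ln(1+r) = −ln(0.89338)/ln(1.01308) ≈ 8.674, so the balance reaches zero during payment 9.

9 months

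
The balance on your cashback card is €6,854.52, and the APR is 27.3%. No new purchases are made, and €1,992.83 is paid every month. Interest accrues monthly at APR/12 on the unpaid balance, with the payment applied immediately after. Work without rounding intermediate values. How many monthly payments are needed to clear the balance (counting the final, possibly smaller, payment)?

4 payments

Monthly rate r = 27.3%/12 = 2.275% = 0.02275.
Recurrence: B ← B·(1+r) − €1,992.83.
Month 1: interest €155.94; balance after payment €5,017.63.
Month 2: interest €114.15; balance after payment €3,138.95.
Month 3: interest €71.41; balance after payment €1,217.53.
Month 4: interest €27.70; balance after payment €0.00.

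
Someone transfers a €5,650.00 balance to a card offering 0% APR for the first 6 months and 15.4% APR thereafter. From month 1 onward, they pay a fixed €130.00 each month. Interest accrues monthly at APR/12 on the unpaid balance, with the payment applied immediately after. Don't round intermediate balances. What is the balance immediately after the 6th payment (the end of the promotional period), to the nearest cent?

Promo months 1–6 at r₀ = 0%/12 = 0; months 7+ at r₁ = 15.4%/12 = 0.0128333.
After month 6 (no interest yet): B = €5,650.00 − 6·€130.00 = €4,870.00.

€4,870.00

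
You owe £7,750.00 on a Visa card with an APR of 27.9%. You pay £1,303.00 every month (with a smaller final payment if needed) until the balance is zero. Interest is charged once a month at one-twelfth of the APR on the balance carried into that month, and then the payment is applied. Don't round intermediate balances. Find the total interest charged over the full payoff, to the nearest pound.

£691

Monthly rate r = 27.9%/12 = 2.325% = 0.02325.
Payoff takes n = ⌈−ln(1 − rB₀/P)/ln(1+r)⌉ = ⌈6.476⌉ = 7 payments; the last is £623.36.
Total paid = 6·£1,303.00 + £623.36 = £8,441.36.
Total interest = total paid − principal = £8,441.36 − £7,750.00 = £691.36.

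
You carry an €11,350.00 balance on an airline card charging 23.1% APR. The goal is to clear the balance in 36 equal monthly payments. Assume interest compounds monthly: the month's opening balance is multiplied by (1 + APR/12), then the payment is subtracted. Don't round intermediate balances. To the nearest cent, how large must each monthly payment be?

Monthly rate r = 23.1%/12 = 1.925% = 0.01925.
Level-payment amortization: P = B₀·r / (1 − (1+r)^(−n)) = 11350.00·0.01925 / (1 − 1.01925^(−36)).
Denominator 1 − (1+r)^(−36) = 0.49662218.
P = 218.488 / 0.49662218 ≈ 439.95.

€439.95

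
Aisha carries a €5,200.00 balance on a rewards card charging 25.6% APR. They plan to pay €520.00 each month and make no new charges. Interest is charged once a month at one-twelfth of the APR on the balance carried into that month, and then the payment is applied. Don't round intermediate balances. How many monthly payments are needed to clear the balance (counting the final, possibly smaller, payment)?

Monthly rate r = 25.6%/12 = 2.13333% = 0.0213333.
Recurrence: B ← B·(1+r) − €520.00.
Month 1: interest €110.93; balance after payment €4,790.93.
Month 2: interest €102.21; balance after payment €4,373.14.
Closed form: n = −ln(1 − rB₀/P)/ln(1+r) = −ln(0.78667)/ln(1.02133) ≈ 11.367, so the balance reaches zero during payment 12.

12 payments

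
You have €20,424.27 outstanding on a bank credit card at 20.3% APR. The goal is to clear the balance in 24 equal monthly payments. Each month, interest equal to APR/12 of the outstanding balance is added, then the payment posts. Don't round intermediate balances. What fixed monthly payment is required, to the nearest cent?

Monthly rate r = 20.3%/12 = 1.69167% = 0.0169167.
Level-payment amortization: P = B₀·r / (1 − (1+r)^(−n)) = 20424.27·0.0169167 / (1 − 1.01692^(−24)).
Denominator 1 − (1+r)^(−24) = 0.331423304.
P = 345.511 / 0.331423304 ≈ 1042.51.

€1,042.51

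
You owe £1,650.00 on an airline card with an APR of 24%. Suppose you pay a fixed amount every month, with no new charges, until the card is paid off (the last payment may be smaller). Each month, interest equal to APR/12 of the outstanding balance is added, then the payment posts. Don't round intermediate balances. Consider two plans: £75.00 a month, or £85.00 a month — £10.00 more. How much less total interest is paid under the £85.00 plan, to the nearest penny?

Monthly rate r = 24%/12 = 2% = 0.02.
At £75.00/mo: n = ⌈−ln(1 − rB₀/P)/ln(1+r)⌉ = 30 payments (last £21.14); total interest = total paid − £1,650.00 = £546.14.
At £85.00/mo: 25 payments (last £69.42); total interest £459.42.
Interest saved = £546.14 − £459.42 = £86.72.

£86.72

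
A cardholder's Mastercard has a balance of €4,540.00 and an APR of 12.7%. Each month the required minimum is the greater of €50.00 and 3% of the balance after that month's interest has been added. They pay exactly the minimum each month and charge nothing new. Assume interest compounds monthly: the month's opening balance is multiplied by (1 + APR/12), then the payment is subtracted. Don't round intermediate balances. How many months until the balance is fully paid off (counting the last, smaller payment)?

92 months

Monthly rate r = 12.7%/12 = 1.05833% = 0.0105833.
While 3% of the post-interest balance exceeds €50.00, each month B ← (B·(1+r))·(1 − 0.03), i.e. B shrinks by the factor (1+r)·0.97 = 0.98027.
This holds for months 1–51. Entering month 52 the balance is €1,642.83; 3% of the post-interest balance is now below €50.00, so the flat €50.00 minimum applies from here.
From month 52 a fixed €50.00 at rate r clears €1,642.83 in 41 more payments. Total: 51 + 41 = 92 months.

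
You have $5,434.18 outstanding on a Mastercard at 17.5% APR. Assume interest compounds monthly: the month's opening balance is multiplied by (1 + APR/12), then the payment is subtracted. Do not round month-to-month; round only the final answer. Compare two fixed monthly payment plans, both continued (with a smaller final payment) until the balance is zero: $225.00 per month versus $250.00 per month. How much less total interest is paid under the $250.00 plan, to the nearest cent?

Monthly rate r = 17.5%/12 = 1.45833% = 0.0145833.
At $225.00/mo: n = ⌈−ln(1 − rB₀/P)/ln(1+r)⌉ = 30 payments (last $222.78); total interest = total paid − $5,434.18 = $1,313.60.
At $250.00/mo: 27 payments (last $83.68); total interest $1,149.50.
Interest saved = $1,313.60 − $1,149.50 = $164.10.

$164.10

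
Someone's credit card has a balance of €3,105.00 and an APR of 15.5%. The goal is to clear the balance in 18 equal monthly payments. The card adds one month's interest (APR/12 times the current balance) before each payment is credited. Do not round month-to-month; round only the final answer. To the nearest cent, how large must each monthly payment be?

Monthly rate r = 15.5%/12 = 1.29167% = 0.0129167.
Level-payment amortization: P = B₀·r / (1 − (1+r)^(−n)) = 3105.00·0.0129167 / (1 − 1.01292^(−18)).
Denominator 1 − (1+r)^(−18) = 0.206269458.
P = 40.1063 / 0.206269458 ≈ 194.44.

€194.44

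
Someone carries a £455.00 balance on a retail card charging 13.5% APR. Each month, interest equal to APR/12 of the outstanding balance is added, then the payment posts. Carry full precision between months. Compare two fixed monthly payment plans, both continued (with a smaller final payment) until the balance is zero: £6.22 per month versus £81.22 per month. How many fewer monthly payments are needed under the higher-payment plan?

149 fewer payments

Monthly rate r = 13.5%/12 = 1.125% = 0.01125.
At £6.22/mo: n = ⌈−ln(1 − rB₀/P)/ln(1+r)⌉ = 155 payments (last £4.73); total interest = total paid − £455.00 = £507.61.
At £81.22/mo: 6 payments (last £66.58); total interest £17.68.
Payments saved = 155 − 6 = 149.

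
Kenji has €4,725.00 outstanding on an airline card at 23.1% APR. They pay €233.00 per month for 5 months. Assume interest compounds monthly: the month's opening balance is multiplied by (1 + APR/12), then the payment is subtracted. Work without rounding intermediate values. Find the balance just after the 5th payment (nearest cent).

€3,986.91

Monthly rate r = 23.1%/12 = 1.925% = 0.01925.
Each month: B ← B·(1+r) − €233.00.
Month 1: interest €90.96; balance after payment €4,582.96.
Month 2: interest €88.22; balance after payment €4,438.18.
Month 3: interest €85.43; balance after payment €4,290.61.
Month 4: interest €82.59; balance after payment €4,140.21.
Month 5: interest €79.70; balance after payment €3,986.91.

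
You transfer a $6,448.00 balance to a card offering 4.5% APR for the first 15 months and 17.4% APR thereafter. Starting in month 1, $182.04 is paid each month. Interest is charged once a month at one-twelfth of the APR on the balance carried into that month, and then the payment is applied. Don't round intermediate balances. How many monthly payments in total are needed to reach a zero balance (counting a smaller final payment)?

42 payments

Promo months 1–15 at r₀ = 4.5%/12 = 0.00375; months 16+ at r₁ = 17.4%/12 = 0.0145.
After month 15: iterate B ← B·(1+r₀) − $182.04 for 15 months → $4,016.92.
Then at r₁ with $182.04/mo: n₂ = −ln(1 − r₁·B/P)/ln(1+r₁) ≈ 26.79 → 27 more payments.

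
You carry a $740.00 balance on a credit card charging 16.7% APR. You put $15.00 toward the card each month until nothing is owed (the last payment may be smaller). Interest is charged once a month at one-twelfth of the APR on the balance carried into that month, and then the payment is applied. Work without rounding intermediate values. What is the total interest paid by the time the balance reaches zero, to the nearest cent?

Monthly rate r = 16.7%/12 = 1.39167% = 0.0139167.
Payoff takes n = ⌈−ln(1 − rB₀/P)/ln(1+r)⌉ = ⌈83.942⌉ = 84 payments; the last is $14.13.
Total paid = 83·$15.00 + $14.13 = $1,259.13.
Total interest = total paid − principal = $1,259.13 − $740.00 = $519.13.

$519.13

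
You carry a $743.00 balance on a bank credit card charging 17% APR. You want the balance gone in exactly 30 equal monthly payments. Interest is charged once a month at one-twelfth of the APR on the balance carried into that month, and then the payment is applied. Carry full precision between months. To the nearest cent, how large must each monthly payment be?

Monthly rate r = 17%/12 = 1.41667% = 0.0141667.
Level-payment amortization: P = B₀·r / (1 − (1+r)^(−n)) = 743.00·0.0141667 / (1 − 1.01417^(−30)).
Denominator 1 − (1+r)^(−30) = 0.344277578.
P = 10.5258 / 0.344277578 ≈ 30.57.

$30.57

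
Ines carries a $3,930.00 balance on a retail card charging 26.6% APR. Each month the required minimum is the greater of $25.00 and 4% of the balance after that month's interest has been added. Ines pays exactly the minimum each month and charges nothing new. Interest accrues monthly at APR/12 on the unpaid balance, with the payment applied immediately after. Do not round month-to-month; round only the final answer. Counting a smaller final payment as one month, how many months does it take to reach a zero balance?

Monthly rate r = 26.6%/12 = 2.21667% = 0.0221667.
While 4% of the post-interest balance exceeds $25.00, each month B ← (B·(1+r))·(1 − 0.04), i.e. B shrinks by the factor (1+r)·0.96 = 0.98128.
This holds for months 1–99. Entering month 100 the balance is $605.19; 4% of the post-interest balance is now below $25.00, so the flat $25.00 minimum applies from here.
From month 100 a fixed $25.00 at rate r clears $605.19 in 36 more payments. Total: 99 + 36 = 135 months.

135 months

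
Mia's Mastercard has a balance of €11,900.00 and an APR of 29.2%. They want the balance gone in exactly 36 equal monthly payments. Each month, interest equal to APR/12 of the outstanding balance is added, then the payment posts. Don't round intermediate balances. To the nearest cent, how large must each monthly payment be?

Monthly rate r = 29.2%/12 = 2.43333% = 0.0243333.
Level-payment amortization: P = B₀·r / (1 − (1+r)^(−n)) = 11900.00·0.0243333 / (1 − 1.02433^(−36)).
Denominator 1 − (1+r)^(−36) = 0.579163887.
P = 289.567 / 0.579163887 ≈ 499.97.

€499.97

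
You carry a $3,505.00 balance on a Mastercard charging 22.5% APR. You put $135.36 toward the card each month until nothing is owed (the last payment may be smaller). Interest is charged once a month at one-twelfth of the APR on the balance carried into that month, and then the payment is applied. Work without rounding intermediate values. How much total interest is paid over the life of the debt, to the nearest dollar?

$1,338

Monthly rate r = 22.5%/12 = 1.875% = 0.01875.
Payoff takes n = ⌈−ln(1 − rB₀/P)/ln(1+r)⌉ = ⌈35.776⌉ = 36 payments; the last is $105.20.
Total paid = 35·$135.36 + $105.20 = $4,842.80.
Total interest = total paid − principal = $4,842.80 − $3,505.00 = $1,337.80.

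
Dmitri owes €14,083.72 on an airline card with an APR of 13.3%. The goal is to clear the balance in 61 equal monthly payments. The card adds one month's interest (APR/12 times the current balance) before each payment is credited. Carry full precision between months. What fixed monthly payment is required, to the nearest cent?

€318.89

Monthly rate r = 13.3%/12 = 1.10833% = 0.0110833.
Level-payment amortization: P = B₀·r / (1 − (1+r)^(−n)) = 14083.72·0.0110833 / (1 − 1.01108^(−61)).
Denominator 1 − (1+r)^(−61) = 0.489499754.
P = 156.095 / 0.489499754 ≈ 318.89.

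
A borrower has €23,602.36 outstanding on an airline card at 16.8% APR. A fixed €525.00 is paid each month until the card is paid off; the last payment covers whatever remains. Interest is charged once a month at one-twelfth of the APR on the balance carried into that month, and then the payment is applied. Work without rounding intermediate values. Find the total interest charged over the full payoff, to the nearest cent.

Monthly rate r = 16.8%/12 = 1.4% = 0.014.
Payoff takes n = ⌈−ln(1 − rB₀/P)/ln(1+r)⌉ = ⌈71.397⌉ = 72 payments; the last is €209.15.
Total paid = 71·€525.00 + €209.15 = €37,484.15.
Total interest = total paid − principal = €37,484.15 − €23,602.36 = €13,881.79.

€13,881.79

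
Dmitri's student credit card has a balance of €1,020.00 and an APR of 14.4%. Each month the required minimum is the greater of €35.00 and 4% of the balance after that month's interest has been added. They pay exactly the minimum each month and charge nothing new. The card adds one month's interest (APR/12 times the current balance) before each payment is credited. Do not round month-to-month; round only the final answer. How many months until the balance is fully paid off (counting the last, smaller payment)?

Monthly rate r = 14.4%/12 = 1.2% = 0.012.
While 4% of the post-interest balance exceeds €35.00, each month B ← (B·(1+r))·(1 − 0.04), i.e. B shrinks by the factor (1+r)·0.96 = 0.97152.
This holds for months 1–6. Entering month 7 the balance is €857.65; 4% of the post-interest balance is now below €35.00, so the flat €35.00 minimum applies from here.
From month 7 a fixed €35.00 at rate r clears €857.65 in 30 more payments. Total: 6 + 30 = 36 months.

36 months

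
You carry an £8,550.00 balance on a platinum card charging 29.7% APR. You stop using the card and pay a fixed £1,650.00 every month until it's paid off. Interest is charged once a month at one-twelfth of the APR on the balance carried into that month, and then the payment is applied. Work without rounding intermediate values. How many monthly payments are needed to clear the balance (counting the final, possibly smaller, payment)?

6 months

Monthly rate r = 29.7%/12 = 2.475% = 0.02475.
Recurrence: B ← B·(1+r) − £1,650.00.
Month 1: interest £211.61; balance after payment £7,111.61.
Month 2: interest £176.01; balance after payment £5,637.62.
Month 3: interest £139.53; balance after payment £4,127.16.
Month 4: interest £102.15; balance after payment £2,579.30.
Month 5: interest £63.84; balance after payment £993.14.
Month 6: interest £24.58; balance after payment £0.00.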